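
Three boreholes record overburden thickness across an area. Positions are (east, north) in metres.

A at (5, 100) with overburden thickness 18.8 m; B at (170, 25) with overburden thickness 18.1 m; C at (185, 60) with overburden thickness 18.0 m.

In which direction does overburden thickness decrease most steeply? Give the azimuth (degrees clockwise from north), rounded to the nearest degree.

With d = a·x + b·y + c and A as origin, the differences give:
  165·a + (-75)·b = -0.7
  180·a + (-40)·b = -0.8
Eliminate b (×(-40) and ×(-75), subtract): 6900·a = -32.00 → a = ∂d/∂x = -0.004638
Back-substitute: b = ∂d/∂y = -0.0008696.
Steepest decrease is along −∇f: components (+0.004638 E, +0.0008696 N).
Azimuth = atan2(+0.004638, +0.0008696) = 79.4° ≈ 079°.

079°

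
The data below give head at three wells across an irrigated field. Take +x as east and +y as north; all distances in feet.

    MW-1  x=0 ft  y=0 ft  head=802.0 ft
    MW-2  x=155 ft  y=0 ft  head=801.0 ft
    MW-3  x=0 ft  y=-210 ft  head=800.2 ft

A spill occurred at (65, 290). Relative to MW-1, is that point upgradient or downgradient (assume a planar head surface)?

∂h/∂x = (801.0 − 802.0) / (155 − 0) = -0.006452
∂h/∂y = (800.2 − 802.0) / (-210 − 0) = +0.008571
Head at (65, 290) = 802.0 + (-0.006452)·(65) + (+0.008571)·(290) = 804.07 ft.
That is higher than the 802.0 ft at MW-1, so the point is upgradient.

upgradient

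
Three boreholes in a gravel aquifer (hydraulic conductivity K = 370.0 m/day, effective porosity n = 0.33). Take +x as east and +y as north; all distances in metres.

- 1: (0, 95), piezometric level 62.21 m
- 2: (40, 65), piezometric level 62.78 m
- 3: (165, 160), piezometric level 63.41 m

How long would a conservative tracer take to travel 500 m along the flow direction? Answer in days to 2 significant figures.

39 days

Differences from 1: to 2 (Δx, Δy, Δh) = (40, -30, +0.57); to 3 = (165, 65, +1.20).
Determinant of the coordinate differences = 40·65 − 165·(-30) = 7550.
∂h/∂x = [(+0.57)·65 − (+1.20)·(-30)] / 7550 = +0.009675
∂h/∂y = [40·(+1.20) − 165·(+0.57)] / 7550 = -0.006099
|∇h| = √(0.009675² + -0.006099²) = 0.01144
Seepage velocity v = K·i/n = 370.0 × 0.01144 / 0.33 = 12.83 m/day.
t = 500 / 12.83 = 38.97 days.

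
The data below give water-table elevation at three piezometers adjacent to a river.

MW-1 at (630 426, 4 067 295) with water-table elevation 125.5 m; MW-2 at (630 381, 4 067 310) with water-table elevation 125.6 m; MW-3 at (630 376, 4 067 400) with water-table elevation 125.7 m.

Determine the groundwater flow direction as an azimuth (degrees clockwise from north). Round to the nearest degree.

118°

With h = a·x + b·y + c and MW-1 as origin, the differences give:
  (-45)·a + 15·b = +0.1
  (-50)·a + 105·b = +0.2
Eliminate b (×105 and ×15, subtract): -3975·a = 7.50 → a = ∂h/∂x = -0.001887
Back-substitute: b = ∂h/∂y = +0.001006.
Flow direction (−∇h) has components (+0.001887 E, -0.001006 N).
Azimuth = atan2(E, N) = atan2(+0.001887, -0.001006) = 118.1° ≈ 118°.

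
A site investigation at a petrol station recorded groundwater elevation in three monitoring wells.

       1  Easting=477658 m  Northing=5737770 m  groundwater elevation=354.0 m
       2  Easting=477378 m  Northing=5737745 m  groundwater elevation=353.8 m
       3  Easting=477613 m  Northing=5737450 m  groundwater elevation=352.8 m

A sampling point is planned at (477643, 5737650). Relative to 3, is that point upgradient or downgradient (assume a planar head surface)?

upgradient

Taking 1 as reference: 2−1 = (-280, -25, -0.2); 3−1 = (-45, -320, -1.2).
Solve a·Δx + b·Δy = Δh: det = (-280)·(-320) − (-45)·(-25) = 88475.
∂h/∂x = [(-0.2)·(-320) − (-1.2)·(-25)] / 88475 = +0.0003843
∂h/∂y = [(-280)·(-1.2) − (-45)·(-0.2)] / 88475 = +0.003696
Head at (477643, 5737650) = 354.0 + (+0.0003843)·(-15) + (+0.003696)·(-120) = 353.55 m.
That is higher than the 352.8 m at 3, so the point is upgradient.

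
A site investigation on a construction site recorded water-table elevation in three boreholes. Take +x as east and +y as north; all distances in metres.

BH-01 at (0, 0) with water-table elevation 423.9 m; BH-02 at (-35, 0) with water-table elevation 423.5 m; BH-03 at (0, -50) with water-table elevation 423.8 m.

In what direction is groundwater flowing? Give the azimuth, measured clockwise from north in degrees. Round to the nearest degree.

260°

∂h/∂x = (423.5 − 423.9) / (-35 − 0) = +0.01143
∂h/∂y = (423.8 − 423.9) / (-50 − 0) = +0.002000
Flow direction (−∇h) has components (-0.01143 E, -0.002000 N).
Azimuth = atan2(E, N) = atan2(-0.01143, -0.002000) = 260.1° ≈ 260°.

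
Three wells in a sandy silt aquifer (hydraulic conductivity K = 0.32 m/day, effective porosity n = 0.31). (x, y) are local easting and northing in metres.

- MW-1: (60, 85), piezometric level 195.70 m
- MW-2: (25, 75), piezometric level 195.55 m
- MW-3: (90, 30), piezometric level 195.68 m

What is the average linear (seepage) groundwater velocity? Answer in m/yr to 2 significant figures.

1.6 m/yr

Differences from MW-1: to MW-2 (Δx, Δy, Δh) = (-35, -10, -0.15); to MW-3 = (30, -55, -0.02).
Determinant of the coordinate differences = (-35)·(-55) − 30·(-10) = 2225.
∂h/∂x = [(-0.15)·(-55) − (-0.02)·(-10)] / 2225 = +0.003618
∂h/∂y = [(-35)·(-0.02) − 30·(-0.15)] / 2225 = +0.002337
|∇h| = √(0.003618² + 0.002337²) = 0.004307
Seepage velocity v = K·i/n = 0.32 × 0.004307 / 0.31 = 0.004446 m/day = 1.624 m/yr.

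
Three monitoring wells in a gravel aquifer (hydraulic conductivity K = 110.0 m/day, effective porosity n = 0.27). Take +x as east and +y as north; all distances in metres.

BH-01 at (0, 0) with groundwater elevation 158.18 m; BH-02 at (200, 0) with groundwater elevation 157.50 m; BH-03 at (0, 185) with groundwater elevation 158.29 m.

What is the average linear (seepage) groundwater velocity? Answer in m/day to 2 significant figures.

1.4 m/day

∂h/∂x = (157.50 − 158.18) / (200 − 0) = -0.003400
∂h/∂y = (158.29 − 158.18) / (185 − 0) = +0.0005946
|∇h| = √(-0.003400² + 0.0005946²) = 0.003452
Seepage velocity v = K·i/n = 110.0 × 0.003452 / 0.27 = 1.406 m/day.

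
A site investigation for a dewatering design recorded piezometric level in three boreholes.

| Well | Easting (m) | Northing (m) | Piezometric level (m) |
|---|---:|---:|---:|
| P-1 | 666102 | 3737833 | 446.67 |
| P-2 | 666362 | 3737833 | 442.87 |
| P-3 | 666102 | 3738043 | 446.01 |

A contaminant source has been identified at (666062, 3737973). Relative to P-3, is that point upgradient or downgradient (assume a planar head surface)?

∂h/∂x = (442.87 − 446.67) / (666362 − 666102) = -0.01462
∂h/∂y = (446.01 − 446.67) / (3738043 − 3737833) = -0.003143
Head at (666062, 3737973) = 446.67 + (-0.01462)·(-40) + (-0.003143)·(140) = 446.81 m.
That is higher than the 446.01 m at P-3, so the point is upgradient.

upgradient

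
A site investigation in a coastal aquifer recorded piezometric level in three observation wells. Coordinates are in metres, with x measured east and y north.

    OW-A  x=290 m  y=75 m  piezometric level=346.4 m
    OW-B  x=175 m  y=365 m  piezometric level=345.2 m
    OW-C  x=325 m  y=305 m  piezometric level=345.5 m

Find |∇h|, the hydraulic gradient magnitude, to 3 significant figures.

0.00400

With h = a·x + b·y + c and OW-A as origin, the differences give:
  (-115)·a + 290·b = -1.2
  35·a + 230·b = -0.9
Eliminate b (×230 and ×290, subtract): -36600·a = -15.00 → a = ∂h/∂x = +0.0004098
Back-substitute: b = ∂h/∂y = -0.003975.
|∇h| = √(0.0004098² + -0.003975²) = 0.003996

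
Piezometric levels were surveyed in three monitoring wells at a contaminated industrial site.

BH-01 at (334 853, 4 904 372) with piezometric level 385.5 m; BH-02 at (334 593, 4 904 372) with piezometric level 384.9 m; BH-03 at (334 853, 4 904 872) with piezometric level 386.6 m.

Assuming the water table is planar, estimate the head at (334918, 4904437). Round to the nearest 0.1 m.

∂h/∂x = (384.9 − 385.5) / (334593 − 334853) = +0.002308
∂h/∂y = (386.6 − 385.5) / (4904872 − 4904372) = +0.002200
h(334918, 4904437) = 385.5 + (+0.002308)·(65) + (+0.002200)·(65) = 385.5 +0.150 +0.143 = 385.793 m.

385.8 m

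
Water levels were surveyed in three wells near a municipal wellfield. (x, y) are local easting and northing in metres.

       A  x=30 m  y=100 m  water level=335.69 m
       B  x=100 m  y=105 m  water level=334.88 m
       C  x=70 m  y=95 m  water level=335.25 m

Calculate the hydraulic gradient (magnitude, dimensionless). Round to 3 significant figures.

0.0117

Taking A as reference: B−A = (70, 5, -0.81); C−A = (40, -5, -0.44).
Determinant of the coordinate differences = 70·(-5) − 40·5 = -550.
∂h/∂x = [(-0.81)·(-5) − (-0.44)·5] / -550 = -0.01136
∂h/∂y = [70·(-0.44) − 40·(-0.81)] / -550 = -0.002909
|∇h| = √(-0.01136² + -0.002909²) = 0.01173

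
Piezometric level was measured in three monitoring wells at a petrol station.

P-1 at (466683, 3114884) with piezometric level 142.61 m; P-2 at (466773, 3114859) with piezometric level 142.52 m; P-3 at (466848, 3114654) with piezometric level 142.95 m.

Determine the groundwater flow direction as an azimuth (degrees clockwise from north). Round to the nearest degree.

033°

Taking P-1 as reference: P-2−P-1 = (90, -25, -0.09); P-3−P-1 = (165, -230, +0.34).
Solve a·Δx + b·Δy = Δh: det = 90·(-230) − 165·(-25) = -16575.
∂h/∂x = [(-0.09)·(-230) − (+0.34)·(-25)] / -16575 = -0.001762
∂h/∂y = [90·(+0.34) − 165·(-0.09)] / -16575 = -0.002742
Flow direction (−∇h) has components (+0.001762 E, +0.002742 N).
Azimuth = atan2(E, N) = atan2(+0.001762, +0.002742) = 32.7° ≈ 033°.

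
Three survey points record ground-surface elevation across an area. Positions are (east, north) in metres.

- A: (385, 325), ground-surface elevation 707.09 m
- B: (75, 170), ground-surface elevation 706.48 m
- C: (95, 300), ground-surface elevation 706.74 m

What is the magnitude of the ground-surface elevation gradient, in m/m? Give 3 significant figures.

0.00212 m/m

Taking A as reference: B−A = (-310, -155, -0.61); C−A = (-290, -25, -0.35).
Solve a·Δx + b·Δy = Δz: det = (-310)·(-25) − (-290)·(-155) = -37200.
∂z/∂x = [(-0.61)·(-25) − (-0.35)·(-155)] / -37200 = +0.001048
∂z/∂y = [(-310)·(-0.35) − (-290)·(-0.61)] / -37200 = +0.001839
|∇f| = √(0.001048² + 0.001839²) = 0.002117 m/m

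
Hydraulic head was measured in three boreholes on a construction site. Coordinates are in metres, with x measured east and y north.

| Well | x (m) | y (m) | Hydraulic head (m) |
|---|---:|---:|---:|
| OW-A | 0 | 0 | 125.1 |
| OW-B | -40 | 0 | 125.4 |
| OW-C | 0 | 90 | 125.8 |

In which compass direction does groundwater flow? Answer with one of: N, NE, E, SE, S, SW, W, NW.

∂h/∂x = (125.4 − 125.1) / (-40 − 0) = -0.007500
∂h/∂y = (125.8 − 125.1) / (90 − 0) = +0.007778
Flow = −∇h = (+0.007500 east, -0.007778 north), which points southeast.

SE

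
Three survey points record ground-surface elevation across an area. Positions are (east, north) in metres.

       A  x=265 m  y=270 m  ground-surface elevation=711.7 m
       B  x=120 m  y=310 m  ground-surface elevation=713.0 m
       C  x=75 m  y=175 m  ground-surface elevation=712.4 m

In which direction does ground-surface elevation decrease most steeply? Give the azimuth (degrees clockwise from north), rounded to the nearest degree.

134°

Differences from A: to B (Δx, Δy, Δh) = (-145, 40, +1.3); to C = (-190, -95, +0.7).
Determinant of the coordinate differences = (-145)·(-95) − (-190)·40 = 21375.
∂z/∂x = [(+1.3)·(-95) − (+0.7)·40] / 21375 = -0.007088
∂z/∂y = [(-145)·(+0.7) − (-190)·(+1.3)] / 21375 = +0.006807
Steepest decrease is along −∇f: components (+0.007088 E, -0.006807 N).
Azimuth = atan2(+0.007088, -0.006807) = 133.8° ≈ 134°.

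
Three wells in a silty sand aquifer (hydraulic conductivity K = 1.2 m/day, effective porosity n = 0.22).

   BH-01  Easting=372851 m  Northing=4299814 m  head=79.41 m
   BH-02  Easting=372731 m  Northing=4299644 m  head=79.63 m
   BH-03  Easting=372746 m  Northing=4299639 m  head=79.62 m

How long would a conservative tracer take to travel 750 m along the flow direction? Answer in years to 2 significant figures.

With h = a·x + b·y + c and BH-01 as origin, the differences give:
  (-120)·a + (-170)·b = +0.22
  (-105)·a + (-175)·b = +0.21
Eliminate b (×(-175) and ×(-170), subtract): 3150·a = -2.800 → a = ∂h/∂x = -0.0008889
Back-substitute: b = ∂h/∂y = -0.0006667.
|∇h| = √(-0.0008889² + -0.0006667²) = 0.001111
Seepage velocity v = K·i/n = 1.2 × 0.001111 / 0.22 = 0.00606 m/day.
t = 750 / 0.00606 = 1.238e+05 days = 339 years.

340 years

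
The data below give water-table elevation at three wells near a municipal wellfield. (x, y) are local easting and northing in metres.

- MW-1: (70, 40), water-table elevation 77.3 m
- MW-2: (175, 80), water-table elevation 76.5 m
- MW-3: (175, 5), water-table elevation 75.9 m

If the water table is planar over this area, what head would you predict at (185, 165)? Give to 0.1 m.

77.1 m

With h = a·x + b·y + c and MW-1 as origin, the differences give:
  105·a + 40·b = -0.8
  105·a + (-35)·b = -1.4
Eliminate b (×(-35) and ×40, subtract): -7875·a = 84.00 → a = ∂h/∂x = -0.01067
Back-substitute: b = ∂h/∂y = +0.008000.
h(185, 165) = 77.3 + (-0.01067)·(115) + (+0.008000)·(125) = 77.3 -1.227 +1.000 = 77.073 m.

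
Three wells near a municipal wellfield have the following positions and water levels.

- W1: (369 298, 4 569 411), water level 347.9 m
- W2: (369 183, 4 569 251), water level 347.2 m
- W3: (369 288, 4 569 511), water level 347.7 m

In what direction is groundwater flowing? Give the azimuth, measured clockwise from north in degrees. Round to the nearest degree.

279°

Three-point gradient (reference W1): Δ to W2 = (-115, -160, -0.7), Δ to W3 = (-10, 100, -0.2).
∂h/∂x = +0.007786, ∂h/∂y = -0.001221 (det = -13100).
Flow direction (−∇h) has components (-0.007786 E, +0.001221 N).
Azimuth = atan2(E, N) = atan2(-0.007786, +0.001221) = 278.9° ≈ 279°.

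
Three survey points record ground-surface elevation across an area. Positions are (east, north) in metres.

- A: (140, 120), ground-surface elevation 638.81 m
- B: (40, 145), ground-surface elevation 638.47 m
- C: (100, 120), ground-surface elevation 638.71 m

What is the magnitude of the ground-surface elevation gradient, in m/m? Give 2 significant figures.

Differences from A: to B (Δx, Δy, Δh) = (-100, 25, -0.34); to C = (-40, 0, -0.10).
Determinant of the coordinate differences = (-100)·0 − (-40)·25 = 1000.
∂z/∂x = [(-0.34)·0 − (-0.10)·25] / 1000 = +0.002500
∂z/∂y = [(-100)·(-0.10) − (-40)·(-0.34)] / 1000 = -0.003600
|∇f| = √(0.002500² + -0.003600²) = 0.004383 m/m

0.0044 m/m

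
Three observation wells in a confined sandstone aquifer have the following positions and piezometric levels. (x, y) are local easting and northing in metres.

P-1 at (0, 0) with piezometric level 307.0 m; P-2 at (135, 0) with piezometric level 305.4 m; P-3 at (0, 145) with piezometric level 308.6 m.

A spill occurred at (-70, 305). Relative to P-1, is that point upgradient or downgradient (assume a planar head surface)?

∂h/∂x = (305.4 − 307.0) / (135 − 0) = -0.01185
∂h/∂y = (308.6 − 307.0) / (145 − 0) = +0.01103
Head at (-70, 305) = 307.0 + (-0.01185)·(-70) + (+0.01103)·(305) = 311.20 m.
That is higher than the 307.0 m at P-1, so the point is upgradient.

upgradient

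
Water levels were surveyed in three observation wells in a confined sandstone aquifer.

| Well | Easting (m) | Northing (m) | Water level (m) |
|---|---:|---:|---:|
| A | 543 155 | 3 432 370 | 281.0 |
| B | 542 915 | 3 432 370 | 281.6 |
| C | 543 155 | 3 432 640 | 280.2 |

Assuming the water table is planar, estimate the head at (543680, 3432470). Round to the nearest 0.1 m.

∂h/∂x = (281.6 − 281.0) / (542915 − 543155) = -0.002500
∂h/∂y = (280.2 − 281.0) / (3432640 − 3432370) = -0.002963
h(543680, 3432470) = 281.0 + (-0.002500)·(525) + (-0.002963)·(100) = 281.0 -1.313 -0.296 = 279.391 m.

279.4 m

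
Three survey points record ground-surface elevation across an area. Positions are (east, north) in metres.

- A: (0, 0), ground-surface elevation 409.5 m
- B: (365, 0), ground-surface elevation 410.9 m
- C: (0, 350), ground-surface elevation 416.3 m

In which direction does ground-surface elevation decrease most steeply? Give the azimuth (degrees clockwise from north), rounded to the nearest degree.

∂z/∂x = (410.9 − 409.5) / (365 − 0) = +0.003836
∂z/∂y = (416.3 − 409.5) / (350 − 0) = +0.01943
Steepest decrease is along −∇f: components (-0.003836 E, -0.01943 N).
Azimuth = atan2(-0.003836, -0.01943) = 191.2° ≈ 191°.

191°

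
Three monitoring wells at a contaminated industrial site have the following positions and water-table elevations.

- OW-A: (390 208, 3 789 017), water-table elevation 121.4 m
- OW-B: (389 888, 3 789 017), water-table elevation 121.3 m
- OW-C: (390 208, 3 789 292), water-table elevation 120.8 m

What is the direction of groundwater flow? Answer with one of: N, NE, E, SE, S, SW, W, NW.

N

∂h/∂x = (121.3 − 121.4) / (389888 − 390208) = +0.0003125
∂h/∂y = (120.8 − 121.4) / (3789292 − 3789017) = -0.002182
Flow = −∇h = (-0.0003125 east, +0.002182 north), which points north.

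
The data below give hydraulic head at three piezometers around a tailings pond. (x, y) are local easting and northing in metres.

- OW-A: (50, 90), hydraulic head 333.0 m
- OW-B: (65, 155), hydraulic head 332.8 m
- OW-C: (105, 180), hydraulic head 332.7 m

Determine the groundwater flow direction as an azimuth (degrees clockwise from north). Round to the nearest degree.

Differences from OW-A: to OW-B (Δx, Δy, Δh) = (15, 65, -0.2); to OW-C = (55, 90, -0.3).
Determinant of the coordinate differences = 15·90 − 55·65 = -2225.
∂h/∂x = [(-0.2)·90 − (-0.3)·65] / -2225 = -0.0006742
∂h/∂y = [15·(-0.3) − 55·(-0.2)] / -2225 = -0.002921
Flow direction (−∇h) has components (+0.0006742 E, +0.002921 N).
Azimuth = atan2(E, N) = atan2(+0.0006742, +0.002921) = 13.0° ≈ 013°.

013°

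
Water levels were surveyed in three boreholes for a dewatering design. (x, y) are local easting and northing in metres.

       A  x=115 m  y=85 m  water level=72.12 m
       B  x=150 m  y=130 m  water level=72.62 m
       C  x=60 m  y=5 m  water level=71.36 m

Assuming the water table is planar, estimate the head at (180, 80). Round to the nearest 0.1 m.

Differences from A: to B (Δx, Δy, Δh) = (35, 45, +0.50); to C = (-55, -80, -0.76).
Solve a·Δx + b·Δy = Δh: det = 35·(-80) − (-55)·45 = -325.
∂h/∂x = [(+0.50)·(-80) − (-0.76)·45] / -325 = +0.01785
∂h/∂y = [35·(-0.76) − (-55)·(+0.50)] / -325 = -0.002769
h(180, 80) = 72.12 + (+0.01785)·(65) + (-0.002769)·(-5) = 72.12 +1.160 +0.014 = 73.294 m.

73.3 m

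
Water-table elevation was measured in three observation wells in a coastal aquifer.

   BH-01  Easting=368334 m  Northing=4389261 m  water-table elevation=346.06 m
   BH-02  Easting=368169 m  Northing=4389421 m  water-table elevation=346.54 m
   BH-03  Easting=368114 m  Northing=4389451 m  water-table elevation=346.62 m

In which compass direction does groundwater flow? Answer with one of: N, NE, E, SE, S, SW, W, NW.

S

Differences from BH-01: to BH-02 (Δx, Δy, Δh) = (-165, 160, +0.48); to BH-03 = (-220, 190, +0.56).
Determinant of the coordinate differences = (-165)·190 − (-220)·160 = 3850.
∂h/∂x = [(+0.48)·190 − (+0.56)·160] / 3850 = +0.0004156
∂h/∂y = [(-165)·(+0.56) − (-220)·(+0.48)] / 3850 = +0.003429
Flow = −∇h = (-0.0004156 east, -0.003429 north), which points south.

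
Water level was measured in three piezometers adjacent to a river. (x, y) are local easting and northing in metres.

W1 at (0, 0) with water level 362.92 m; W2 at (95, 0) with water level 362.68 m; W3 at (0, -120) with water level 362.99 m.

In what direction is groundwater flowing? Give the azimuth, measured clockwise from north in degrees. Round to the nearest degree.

077°

∂h/∂x = (362.68 − 362.92) / (95 − 0) = -0.002526
∂h/∂y = (362.99 − 362.92) / (-120 − 0) = -0.0005833
Flow direction (−∇h) has components (+0.002526 E, +0.0005833 N).
Azimuth = atan2(E, N) = atan2(+0.002526, +0.0005833) = 77.0° ≈ 077°.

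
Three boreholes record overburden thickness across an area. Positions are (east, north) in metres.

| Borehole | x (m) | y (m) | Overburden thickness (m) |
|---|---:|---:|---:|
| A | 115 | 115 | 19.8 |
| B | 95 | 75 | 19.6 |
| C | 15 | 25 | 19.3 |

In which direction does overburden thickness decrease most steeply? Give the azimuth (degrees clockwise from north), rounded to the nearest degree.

191°

Differences from A: to B (Δx, Δy, Δh) = (-20, -40, -0.2); to C = (-100, -90, -0.5).
Solve a·Δx + b·Δy = Δd: det = (-20)·(-90) − (-100)·(-40) = -2200.
∂d/∂x = [(-0.2)·(-90) − (-0.5)·(-40)] / -2200 = +0.0009091
∂d/∂y = [(-20)·(-0.5) − (-100)·(-0.2)] / -2200 = +0.004545
Steepest decrease is along −∇f: components (-0.0009091 E, -0.004545 N).
Azimuth = atan2(-0.0009091, -0.004545) = 191.3° ≈ 191°.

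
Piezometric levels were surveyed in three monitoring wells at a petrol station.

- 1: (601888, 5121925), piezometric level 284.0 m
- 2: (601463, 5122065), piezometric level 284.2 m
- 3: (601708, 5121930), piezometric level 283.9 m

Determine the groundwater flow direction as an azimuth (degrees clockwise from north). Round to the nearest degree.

191°

Taking 1 as reference: 2−1 = (-425, 140, +0.2); 3−1 = (-180, 5, -0.1).
Determinant of the coordinate differences = (-425)·5 − (-180)·140 = 23075.
∂h/∂x = [(+0.2)·5 − (-0.1)·140] / 23075 = +0.0006501
∂h/∂y = [(-425)·(-0.1) − (-180)·(+0.2)] / 23075 = +0.003402
Flow direction (−∇h) has components (-0.0006501 E, -0.003402 N).
Azimuth = atan2(E, N) = atan2(-0.0006501, -0.003402) = 190.8° ≈ 191°.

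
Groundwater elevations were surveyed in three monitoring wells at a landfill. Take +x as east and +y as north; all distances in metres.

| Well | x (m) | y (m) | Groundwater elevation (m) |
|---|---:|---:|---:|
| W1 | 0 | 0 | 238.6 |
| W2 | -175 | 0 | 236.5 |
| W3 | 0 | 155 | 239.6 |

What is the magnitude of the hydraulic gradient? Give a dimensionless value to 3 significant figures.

0.0136

∂h/∂x = (236.5 − 238.6) / (-175 − 0) = +0.01200
∂h/∂y = (239.6 − 238.6) / (155 − 0) = +0.006452
|∇h| = √(0.01200² + 0.006452²) = 0.01362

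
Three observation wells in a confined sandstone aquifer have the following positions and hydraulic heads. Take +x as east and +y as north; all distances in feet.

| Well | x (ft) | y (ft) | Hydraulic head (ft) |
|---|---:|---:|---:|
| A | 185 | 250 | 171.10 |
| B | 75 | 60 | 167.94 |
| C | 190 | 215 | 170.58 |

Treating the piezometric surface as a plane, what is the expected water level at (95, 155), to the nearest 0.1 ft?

169.4 ft

Three-point gradient (reference A): Δ to B = (-110, -190, -3.16), Δ to C = (5, -35, -0.52).
∂h/∂x = +0.002458, ∂h/∂y = +0.01521 (det = 4800).
h(95, 155) = 171.10 + (+0.002458)·(-90) + (+0.01521)·(-95) = 171.10 -0.221 -1.445 = 169.434 ft.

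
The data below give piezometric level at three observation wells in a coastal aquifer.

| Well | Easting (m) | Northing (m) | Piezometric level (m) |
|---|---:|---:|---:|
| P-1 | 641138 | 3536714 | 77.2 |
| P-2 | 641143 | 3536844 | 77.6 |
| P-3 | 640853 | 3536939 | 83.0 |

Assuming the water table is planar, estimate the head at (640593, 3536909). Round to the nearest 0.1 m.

Taking P-1 as reference: P-2−P-1 = (5, 130, +0.4); P-3−P-1 = (-285, 225, +5.8).
Determinant of the coordinate differences = 5·225 − (-285)·130 = 38175.
∂h/∂x = [(+0.4)·225 − (+5.8)·130] / 38175 = -0.01739
∂h/∂y = [5·(+5.8) − (-285)·(+0.4)] / 38175 = +0.003746
h(640593, 3536909) = 77.2 + (-0.01739)·(-545) + (+0.003746)·(195) = 77.2 +9.480 +0.730 = 87.410 m.

87.4 m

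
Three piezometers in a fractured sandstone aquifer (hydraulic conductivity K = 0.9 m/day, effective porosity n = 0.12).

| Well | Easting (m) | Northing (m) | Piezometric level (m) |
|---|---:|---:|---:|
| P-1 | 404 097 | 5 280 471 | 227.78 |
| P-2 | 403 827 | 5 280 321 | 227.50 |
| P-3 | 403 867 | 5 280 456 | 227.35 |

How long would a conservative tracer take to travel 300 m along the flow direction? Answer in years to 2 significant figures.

42 years

With h = a·x + b·y + c and P-1 as origin, the differences give:
  (-270)·a + (-150)·b = -0.28
  (-230)·a + (-15)·b = -0.43
Eliminate b (×(-15) and ×(-150), subtract): -30450·a = -60.300 → a = ∂h/∂x = +0.001980
Back-substitute: b = ∂h/∂y = -0.001698.
|∇h| = √(0.001980² + -0.001698²) = 0.002608
Seepage velocity v = K·i/n = 0.9 × 0.002608 / 0.12 = 0.01956 m/day.
t = 300 / 0.01956 = 1.534e+04 days = 42 years.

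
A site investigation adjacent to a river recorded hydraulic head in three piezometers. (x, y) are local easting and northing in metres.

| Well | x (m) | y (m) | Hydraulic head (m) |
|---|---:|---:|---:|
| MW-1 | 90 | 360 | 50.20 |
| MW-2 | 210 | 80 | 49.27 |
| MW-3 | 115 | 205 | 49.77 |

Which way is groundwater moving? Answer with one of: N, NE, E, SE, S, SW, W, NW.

SE

With h = a·x + b·y + c and MW-1 as origin, the differences give:
  120·a + (-280)·b = -0.93
  25·a + (-155)·b = -0.43
Eliminate b (×(-155) and ×(-280), subtract): -11600·a = 23.750 → a = ∂h/∂x = -0.002047
Back-substitute: b = ∂h/∂y = +0.002444.
Flow = −∇h = (+0.002047 east, -0.002444 north), which points southeast.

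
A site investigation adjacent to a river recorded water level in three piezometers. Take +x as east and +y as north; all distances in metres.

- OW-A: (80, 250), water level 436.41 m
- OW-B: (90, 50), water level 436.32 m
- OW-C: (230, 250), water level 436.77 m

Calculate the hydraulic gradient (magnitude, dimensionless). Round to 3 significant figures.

Differences from OW-A: to OW-B (Δx, Δy, Δh) = (10, -200, -0.09); to OW-C = (150, 0, +0.36).
Solve a·Δx + b·Δy = Δh: det = 10·0 − 150·(-200) = 30000.
∂h/∂x = [(-0.09)·0 − (+0.36)·(-200)] / 30000 = +0.002400
∂h/∂y = [10·(+0.36) − 150·(-0.09)] / 30000 = +0.0005700
|∇h| = √(0.002400² + 0.0005700²) = 0.002467

0.00247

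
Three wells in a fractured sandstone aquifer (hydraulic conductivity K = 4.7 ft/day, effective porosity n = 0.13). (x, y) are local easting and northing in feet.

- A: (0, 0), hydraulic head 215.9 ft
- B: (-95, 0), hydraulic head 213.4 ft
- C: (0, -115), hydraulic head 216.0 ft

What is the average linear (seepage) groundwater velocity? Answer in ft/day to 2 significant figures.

∂h/∂x = (213.4 − 215.9) / (-95 − 0) = +0.02632
∂h/∂y = (216.0 − 215.9) / (-115 − 0) = -0.0008696
|∇h| = √(0.02632² + -0.0008696²) = 0.02633
Seepage velocity v = K·i/n = 4.7 × 0.02633 / 0.13 = 0.9519 ft/day.

0.95 ft/day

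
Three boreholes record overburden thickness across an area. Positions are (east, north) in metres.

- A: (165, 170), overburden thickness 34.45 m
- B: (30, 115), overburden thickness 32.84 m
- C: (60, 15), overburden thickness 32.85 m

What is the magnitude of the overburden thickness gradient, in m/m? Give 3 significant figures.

0.0111 m/m

Differences from A: to B (Δx, Δy, Δh) = (-135, -55, -1.61); to C = (-105, -155, -1.60).
Determinant of the coordinate differences = (-135)·(-155) − (-105)·(-55) = 15150.
∂d/∂x = [(-1.61)·(-155) − (-1.60)·(-55)] / 15150 = +0.01066
∂d/∂y = [(-135)·(-1.60) − (-105)·(-1.61)] / 15150 = +0.003099
|∇f| = √(0.01066² + 0.003099²) = 0.0111 m/m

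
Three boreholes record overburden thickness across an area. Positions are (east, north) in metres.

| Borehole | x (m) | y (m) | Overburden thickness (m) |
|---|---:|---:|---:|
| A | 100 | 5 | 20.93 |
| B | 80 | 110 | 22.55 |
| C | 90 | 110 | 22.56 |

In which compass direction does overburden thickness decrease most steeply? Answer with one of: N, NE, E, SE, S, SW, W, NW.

With d = a·x + b·y + c and A as origin, the differences give:
  (-20)·a + 105·b = +1.62
  (-10)·a + 105·b = +1.63
Eliminate b (×105 and ×105, subtract): -1050·a = -1.050 → a = ∂d/∂x = +0.0010000
Back-substitute: b = ∂d/∂y = +0.01562.
Steepest decrease is along −∇f = (-0.0010000 E, -0.01562 N) → south.

S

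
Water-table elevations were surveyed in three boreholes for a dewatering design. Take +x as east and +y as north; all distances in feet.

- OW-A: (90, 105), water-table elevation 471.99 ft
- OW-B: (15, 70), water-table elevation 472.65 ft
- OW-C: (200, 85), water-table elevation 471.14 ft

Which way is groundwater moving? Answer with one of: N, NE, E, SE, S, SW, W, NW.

With h = a·x + b·y + c and OW-A as origin, the differences give:
  (-75)·a + (-35)·b = +0.66
  110·a + (-20)·b = -0.85
Eliminate b (×(-20) and ×(-35), subtract): 5350·a = -42.950 → a = ∂h/∂x = -0.008028
Back-substitute: b = ∂h/∂y = -0.001654.
Flow = −∇h = (+0.008028 east, +0.001654 north), which points east.

E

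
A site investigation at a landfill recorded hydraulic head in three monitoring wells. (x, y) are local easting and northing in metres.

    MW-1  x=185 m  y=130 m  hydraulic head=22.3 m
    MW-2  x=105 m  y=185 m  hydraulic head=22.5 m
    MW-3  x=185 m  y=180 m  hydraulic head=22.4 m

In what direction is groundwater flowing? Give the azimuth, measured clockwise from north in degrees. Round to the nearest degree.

Taking MW-1 as reference: MW-2−MW-1 = (-80, 55, +0.2); MW-3−MW-1 = (0, 50, +0.1).
Solve a·Δx + b·Δy = Δh: det = (-80)·50 − 0·55 = -4000.
∂h/∂x = [(+0.2)·50 − (+0.1)·55] / -4000 = -0.001125
∂h/∂y = [(-80)·(+0.1) − 0·(+0.2)] / -4000 = +0.002000
Flow direction (−∇h) has components (+0.001125 E, -0.002000 N).
Azimuth = atan2(E, N) = atan2(+0.001125, -0.002000) = 150.6° ≈ 151°.

151°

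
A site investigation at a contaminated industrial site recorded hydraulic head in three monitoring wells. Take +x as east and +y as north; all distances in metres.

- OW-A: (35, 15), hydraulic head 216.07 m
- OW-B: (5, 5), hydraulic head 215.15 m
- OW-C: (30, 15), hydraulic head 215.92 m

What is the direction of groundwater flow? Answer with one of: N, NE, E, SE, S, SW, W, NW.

Taking OW-A as reference: OW-B−OW-A = (-30, -10, -0.92); OW-C−OW-A = (-5, 0, -0.15).
Determinant of the coordinate differences = (-30)·0 − (-5)·(-10) = -50.
∂h/∂x = [(-0.92)·0 − (-0.15)·(-10)] / -50 = +0.03000
∂h/∂y = [(-30)·(-0.15) − (-5)·(-0.92)] / -50 = +0.002000
Flow = −∇h = (-0.03000 east, -0.002000 north), which points west.

W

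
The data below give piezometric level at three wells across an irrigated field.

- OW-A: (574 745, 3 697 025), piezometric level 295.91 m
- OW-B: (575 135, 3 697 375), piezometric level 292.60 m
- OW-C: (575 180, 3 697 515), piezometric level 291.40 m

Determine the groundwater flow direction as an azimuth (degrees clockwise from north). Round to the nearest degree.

008°

Differences from OW-A: to OW-B (Δx, Δy, Δh) = (390, 350, -3.31); to OW-C = (435, 490, -4.51).
Solve a·Δx + b·Δy = Δh: det = 390·490 − 435·350 = 38850.
∂h/∂x = [(-3.31)·490 − (-4.51)·350] / 38850 = -0.001117
∂h/∂y = [390·(-4.51) − 435·(-3.31)] / 38850 = -0.008212
Flow direction (−∇h) has components (+0.001117 E, +0.008212 N).
Azimuth = atan2(E, N) = atan2(+0.001117, +0.008212) = 7.7° ≈ 008°.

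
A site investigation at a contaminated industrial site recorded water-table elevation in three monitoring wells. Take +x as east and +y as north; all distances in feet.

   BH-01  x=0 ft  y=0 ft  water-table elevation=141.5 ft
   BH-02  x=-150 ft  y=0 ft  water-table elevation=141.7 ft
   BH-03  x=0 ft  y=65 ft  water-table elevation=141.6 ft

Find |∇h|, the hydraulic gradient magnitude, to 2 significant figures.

∂h/∂x = (141.7 − 141.5) / (-150 − 0) = -0.001333
∂h/∂y = (141.6 − 141.5) / (65 − 0) = +0.001538
|∇h| = √(-0.001333² + 0.001538²) = 0.002035

0.0020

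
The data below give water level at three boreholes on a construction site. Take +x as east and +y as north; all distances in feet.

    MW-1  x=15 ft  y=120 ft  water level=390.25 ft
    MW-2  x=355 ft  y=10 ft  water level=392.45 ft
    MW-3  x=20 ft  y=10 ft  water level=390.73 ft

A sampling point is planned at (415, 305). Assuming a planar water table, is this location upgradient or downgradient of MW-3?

Differences from MW-1: to MW-2 (Δx, Δy, Δh) = (340, -110, +2.20); to MW-3 = (5, -110, +0.48).
Solve a·Δx + b·Δy = Δh: det = 340·(-110) − 5·(-110) = -36850.
∂h/∂x = [(+2.20)·(-110) − (+0.48)·(-110)] / -36850 = +0.005134
∂h/∂y = [340·(+0.48) − 5·(+2.20)] / -36850 = -0.004130
Head at (415, 305) = 390.25 + (+0.005134)·(400) + (-0.004130)·(185) = 391.54 ft.
That is higher than the 390.73 ft at MW-3, so the point is upgradient.

upgradient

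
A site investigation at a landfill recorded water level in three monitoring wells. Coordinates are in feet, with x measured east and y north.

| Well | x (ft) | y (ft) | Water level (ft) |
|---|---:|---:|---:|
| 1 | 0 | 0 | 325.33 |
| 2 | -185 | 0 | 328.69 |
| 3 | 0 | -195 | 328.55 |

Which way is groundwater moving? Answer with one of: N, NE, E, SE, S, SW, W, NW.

∂h/∂x = (328.69 − 325.33) / (-185 − 0) = -0.01816
∂h/∂y = (328.55 − 325.33) / (-195 − 0) = -0.01651
Flow = −∇h = (+0.01816 east, +0.01651 north), which points northeast.

NE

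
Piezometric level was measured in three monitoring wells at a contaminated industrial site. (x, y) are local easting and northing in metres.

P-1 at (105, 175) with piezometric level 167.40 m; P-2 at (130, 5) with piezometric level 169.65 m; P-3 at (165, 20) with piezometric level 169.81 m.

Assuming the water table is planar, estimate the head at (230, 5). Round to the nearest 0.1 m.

170.6 m

With h = a·x + b·y + c and P-1 as origin, the differences give:
  25·a + (-170)·b = +2.25
  60·a + (-155)·b = +2.41
Eliminate b (×(-155) and ×(-170), subtract): 6325·a = 60.950 → a = ∂h/∂x = +0.009636
Back-substitute: b = ∂h/∂y = -0.01182.
h(230, 5) = 167.40 + (+0.009636)·(125) + (-0.01182)·(-170) = 167.40 +1.205 +2.009 = 170.614 m.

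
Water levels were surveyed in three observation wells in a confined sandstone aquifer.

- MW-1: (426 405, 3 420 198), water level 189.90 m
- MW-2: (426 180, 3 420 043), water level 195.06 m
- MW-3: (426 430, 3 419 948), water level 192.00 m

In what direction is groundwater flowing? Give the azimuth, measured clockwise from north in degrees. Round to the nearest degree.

Differences from MW-1: to MW-2 (Δx, Δy, Δh) = (-225, -155, +5.16); to MW-3 = (25, -250, +2.10).
Solve a·Δx + b·Δy = Δh: det = (-225)·(-250) − 25·(-155) = 60125.
∂h/∂x = [(+5.16)·(-250) − (+2.10)·(-155)] / 60125 = -0.01604
∂h/∂y = [(-225)·(+2.10) − 25·(+5.16)] / 60125 = -0.01000
Flow direction (−∇h) has components (+0.01604 E, +0.01000 N).
Azimuth = atan2(E, N) = atan2(+0.01604, +0.01000) = 58.1° ≈ 058°.

058°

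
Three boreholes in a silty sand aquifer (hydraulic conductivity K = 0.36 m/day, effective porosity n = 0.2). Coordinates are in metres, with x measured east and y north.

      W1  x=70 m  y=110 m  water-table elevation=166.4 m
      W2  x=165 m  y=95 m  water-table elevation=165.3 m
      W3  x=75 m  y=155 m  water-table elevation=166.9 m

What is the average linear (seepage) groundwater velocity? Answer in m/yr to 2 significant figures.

Differences from W1: to W2 (Δx, Δy, Δh) = (95, -15, -1.1); to W3 = (5, 45, +0.5).
Solve a·Δx + b·Δy = Δh: det = 95·45 − 5·(-15) = 4350.
∂h/∂x = [(-1.1)·45 − (+0.5)·(-15)] / 4350 = -0.009655
∂h/∂y = [95·(+0.5) − 5·(-1.1)] / 4350 = +0.01218
|∇h| = √(-0.009655² + 0.01218²) = 0.01554
Seepage velocity v = K·i/n = 0.36 × 0.01554 / 0.2 = 0.02797 m/day = 10.22 m/yr.

10 m/yr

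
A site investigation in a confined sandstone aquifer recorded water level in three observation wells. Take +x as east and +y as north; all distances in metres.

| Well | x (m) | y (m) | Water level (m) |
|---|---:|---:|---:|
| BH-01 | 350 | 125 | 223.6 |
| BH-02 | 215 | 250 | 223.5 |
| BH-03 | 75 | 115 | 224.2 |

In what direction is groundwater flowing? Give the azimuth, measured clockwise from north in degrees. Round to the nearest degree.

034°

Differences from BH-01: to BH-02 (Δx, Δy, Δh) = (-135, 125, -0.1); to BH-03 = (-275, -10, +0.6).
Solve a·Δx + b·Δy = Δh: det = (-135)·(-10) − (-275)·125 = 35725.
∂h/∂x = [(-0.1)·(-10) − (+0.6)·125] / 35725 = -0.002071
∂h/∂y = [(-135)·(+0.6) − (-275)·(-0.1)] / 35725 = -0.003037
Flow direction (−∇h) has components (+0.002071 E, +0.003037 N).
Azimuth = atan2(E, N) = atan2(+0.002071, +0.003037) = 34.3° ≈ 034°.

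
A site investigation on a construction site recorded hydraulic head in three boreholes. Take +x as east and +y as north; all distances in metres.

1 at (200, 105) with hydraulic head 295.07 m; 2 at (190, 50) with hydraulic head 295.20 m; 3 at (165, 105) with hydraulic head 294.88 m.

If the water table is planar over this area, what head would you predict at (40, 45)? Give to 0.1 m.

294.4 m

With h = a·x + b·y + c and 1 as origin, the differences give:
  (-10)·a + (-55)·b = +0.13
  (-35)·a + 0·b = -0.19
Eliminate b (×0 and ×(-55), subtract): -1925·a = -10.450 → a = ∂h/∂x = +0.005429
Back-substitute: b = ∂h/∂y = -0.003351.
h(40, 45) = 295.07 + (+0.005429)·(-160) + (-0.003351)·(-60) = 295.07 -0.869 +0.201 = 294.402 m.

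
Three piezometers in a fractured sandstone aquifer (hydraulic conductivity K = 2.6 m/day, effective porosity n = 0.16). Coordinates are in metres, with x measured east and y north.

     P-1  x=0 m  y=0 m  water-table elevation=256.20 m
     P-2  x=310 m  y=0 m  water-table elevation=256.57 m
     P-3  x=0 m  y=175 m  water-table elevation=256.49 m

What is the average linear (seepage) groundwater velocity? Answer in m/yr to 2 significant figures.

12 m/yr

∂h/∂x = (256.57 − 256.20) / (310 − 0) = +0.001194
∂h/∂y = (256.49 − 256.20) / (175 − 0) = +0.001657
|∇h| = √(0.001194² + 0.001657²) = 0.002042
Seepage velocity v = K·i/n = 2.6 × 0.002042 / 0.16 = 0.03318 m/day = 12.12 m/yr.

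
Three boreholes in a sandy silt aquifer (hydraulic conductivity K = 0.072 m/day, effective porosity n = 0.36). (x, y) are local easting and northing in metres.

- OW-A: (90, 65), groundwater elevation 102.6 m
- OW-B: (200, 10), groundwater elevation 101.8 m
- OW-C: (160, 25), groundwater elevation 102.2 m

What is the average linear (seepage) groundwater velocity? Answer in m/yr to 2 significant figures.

Taking OW-A as reference: OW-B−OW-A = (110, -55, -0.8); OW-C−OW-A = (70, -40, -0.4).
Determinant of the coordinate differences = 110·(-40) − 70·(-55) = -550.
∂h/∂x = [(-0.8)·(-40) − (-0.4)·(-55)] / -550 = -0.01818
∂h/∂y = [110·(-0.4) − 70·(-0.8)] / -550 = -0.02182
|∇h| = √(-0.01818² + -0.02182²) = 0.0284
Seepage velocity v = K·i/n = 0.072 × 0.0284 / 0.36 = 0.00568 m/day = 2.075 m/yr.

2.1 m/yr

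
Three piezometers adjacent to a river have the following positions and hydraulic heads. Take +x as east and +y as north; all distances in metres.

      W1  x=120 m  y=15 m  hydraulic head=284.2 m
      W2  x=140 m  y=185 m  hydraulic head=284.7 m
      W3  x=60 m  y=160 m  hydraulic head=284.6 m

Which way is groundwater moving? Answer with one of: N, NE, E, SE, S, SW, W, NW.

S

Differences from W1: to W2 (Δx, Δy, Δh) = (20, 170, +0.5); to W3 = (-60, 145, +0.4).
Solve a·Δx + b·Δy = Δh: det = 20·145 − (-60)·170 = 13100.
∂h/∂x = [(+0.5)·145 − (+0.4)·170] / 13100 = +0.0003435
∂h/∂y = [20·(+0.4) − (-60)·(+0.5)] / 13100 = +0.002901
Flow = −∇h = (-0.0003435 east, -0.002901 north), which points south.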